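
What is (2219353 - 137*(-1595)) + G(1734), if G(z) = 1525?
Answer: 2439393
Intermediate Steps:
(2219353 - 137*(-1595)) + G(1734) = (2219353 - 137*(-1595)) + 1525 = (2219353 + 218515) + 1525 = 2437868 + 1525 = 2439393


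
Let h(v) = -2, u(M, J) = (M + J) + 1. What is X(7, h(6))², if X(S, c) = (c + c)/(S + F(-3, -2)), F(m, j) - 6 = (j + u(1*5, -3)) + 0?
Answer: 4/49 ≈ 0.081633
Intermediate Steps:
u(M, J) = 1 + J + M (u(M, J) = (J + M) + 1 = 1 + J + M)
F(m, j) = 9 + j (F(m, j) = 6 + ((j + (1 - 3 + 1*5)) + 0) = 6 + ((j + (1 - 3 + 5)) + 0) = 6 + ((j + 3) + 0) = 6 + ((3 + j) + 0) = 6 + (3 + j) = 9 + j)
X(S, c) = 2*c/(7 + S) (X(S, c) = (c + c)/(S + (9 - 2)) = (2*c)/(S + 7) = (2*c)/(7 + S) = 2*c/(7 + S))
X(7, h(6))² = (2*(-2)/(7 + 7))² = (2*(-2)/14)² = (2*(-2)*(1/14))² = (-2/7)² = 4/49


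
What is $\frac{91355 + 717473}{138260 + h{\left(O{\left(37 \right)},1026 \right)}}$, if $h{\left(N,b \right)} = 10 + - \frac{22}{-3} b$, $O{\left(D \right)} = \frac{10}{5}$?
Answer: $\frac{404414}{72897} \approx 5.5477$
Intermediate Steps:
$O{\left(D \right)} = 2$ ($O{\left(D \right)} = 10 \cdot \frac{1}{5} = 2$)
$h{\left(N,b \right)} = 10 + \frac{22 b}{3}$ ($h{\left(N,b \right)} = 10 + \left(-22\right) \left(- \frac{1}{3}\right) b = 10 + \frac{22 b}{3}$)
$\frac{91355 + 717473}{138260 + h{\left(O{\left(37 \right)},1026 \right)}} = \frac{91355 + 717473}{138260 + \left(10 + \frac{22}{3} \cdot 1026\right)} = \frac{808828}{138260 + \left(10 + 7524\right)} = \frac{808828}{138260 + 7534} = \frac{808828}{145794} = 808828 \cdot \frac{1}{145794} = \frac{404414}{72897}$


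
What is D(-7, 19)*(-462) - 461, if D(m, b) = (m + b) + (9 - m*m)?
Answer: 12475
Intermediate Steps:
D(m, b) = 9 + b + m - m**2 (D(m, b) = (b + m) + (9 - m**2) = 9 + b + m - m**2)
D(-7, 19)*(-462) - 461 = (9 + 19 - 7 - 1*(-7)**2)*(-462) - 461 = (9 + 19 - 7 - 1*49)*(-462) - 461 = (9 + 19 - 7 - 49)*(-462) - 461 = -28*(-462) - 461 = 12936 - 461 = 12475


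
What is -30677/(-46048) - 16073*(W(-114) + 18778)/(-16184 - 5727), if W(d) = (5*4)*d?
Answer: 12211328720739/1008957728 ≈ 12103.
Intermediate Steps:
W(d) = 20*d
-30677/(-46048) - 16073*(W(-114) + 18778)/(-16184 - 5727) = -30677/(-46048) - 16073*(20*(-114) + 18778)/(-16184 - 5727) = -30677*(-1/46048) - 16073/((-21911/(-2280 + 18778))) = 30677/46048 - 16073/((-21911/16498)) = 30677/46048 - 16073/((-21911*1/16498)) = 30677/46048 - 16073/(-21911/16498) = 30677/46048 - 16073*(-16498/21911) = 30677/46048 + 265172354/21911 = 12211328720739/1008957728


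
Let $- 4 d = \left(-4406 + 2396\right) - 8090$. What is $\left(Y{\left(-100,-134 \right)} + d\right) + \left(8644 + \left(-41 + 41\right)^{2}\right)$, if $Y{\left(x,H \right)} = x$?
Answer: $11069$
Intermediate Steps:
$d = 2525$ ($d = - \frac{\left(-4406 + 2396\right) - 8090}{4} = - \frac{-2010 - 8090}{4} = \left(- \frac{1}{4}\right) \left(-10100\right) = 2525$)
$\left(Y{\left(-100,-134 \right)} + d\right) + \left(8644 + \left(-41 + 41\right)^{2}\right) = \left(-100 + 2525\right) + \left(8644 + \left(-41 + 41\right)^{2}\right) = 2425 + \left(8644 + 0^{2}\right) = 2425 + \left(8644 + 0\right) = 2425 + 8644 = 11069$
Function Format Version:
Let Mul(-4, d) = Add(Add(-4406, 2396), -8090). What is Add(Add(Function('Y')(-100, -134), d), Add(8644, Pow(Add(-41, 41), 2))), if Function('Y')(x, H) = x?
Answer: 11069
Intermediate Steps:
d = 2525 (d = Mul(Rational(-1, 4), Add(Add(-4406, 2396), -8090)) = Mul(Rational(-1, 4), Add(-2010, -8090)) = Mul(Rational(-1, 4), -10100) = 2525)
Add(Add(Function('Y')(-100, -134), d), Add(8644, Pow(Add(-41, 41), 2))) = Add(Add(-100, 2525), Add(8644, Pow(Add(-41, 41), 2))) = Add(2425, Add(8644, Pow(0, 2))) = Add(2425, Add(8644, 0)) = Add(2425, 8644) = 11069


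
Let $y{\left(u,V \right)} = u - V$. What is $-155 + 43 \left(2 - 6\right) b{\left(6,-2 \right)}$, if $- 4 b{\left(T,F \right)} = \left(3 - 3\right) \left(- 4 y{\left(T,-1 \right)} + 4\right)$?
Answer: $-155$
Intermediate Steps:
$b{\left(T,F \right)} = 0$ ($b{\left(T,F \right)} = - \frac{\left(3 - 3\right) \left(- 4 \left(T - -1\right) + 4\right)}{4} = - \frac{0 \left(- 4 \left(T + 1\right) + 4\right)}{4} = - \frac{0 \left(- 4 \left(1 + T\right) + 4\right)}{4} = - \frac{0 \left(\left(-4 - 4 T\right) + 4\right)}{4} = - \frac{0 \left(- 4 T\right)}{4} = \left(- \frac{1}{4}\right) 0 = 0$)
$-155 + 43 \left(2 - 6\right) b{\left(6,-2 \right)} = -155 + 43 \left(2 - 6\right) 0 = -155 + 43 \left(\left(-4\right) 0\right) = -155 + 43 \cdot 0 = -155 + 0 = -155$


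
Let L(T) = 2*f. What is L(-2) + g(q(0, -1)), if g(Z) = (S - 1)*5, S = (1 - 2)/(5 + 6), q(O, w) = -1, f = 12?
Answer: 204/11 ≈ 18.545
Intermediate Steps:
S = -1/11 ≈ -0.090909
L(T) = 24 (L(T) = 2*12 = 24)
g(Z) = -60/11 (g(Z) = (-1/11 - 1)*5 = -12/11*5 = -60/11)
L(-2) + g(q(0, -1)) = 24 - 60/11 = 204/11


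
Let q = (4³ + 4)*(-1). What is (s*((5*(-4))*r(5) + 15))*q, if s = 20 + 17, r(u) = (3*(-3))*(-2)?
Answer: 868020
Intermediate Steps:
r(u) = 18 (r(u) = -9*(-2) = 18)
q = -68 (q = (64 + 4)*(-1) = 68*(-1) = -68)
s = 37
(s*((5*(-4))*r(5) + 15))*q = (37*((5*(-4))*18 + 15))*(-68) = (37*(-20*18 + 15))*(-68) = (37*(-360 + 15))*(-68) = (37*(-345))*(-68) = -12765*(-68) = 868020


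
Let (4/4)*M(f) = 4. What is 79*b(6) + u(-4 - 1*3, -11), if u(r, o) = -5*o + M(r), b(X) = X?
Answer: 533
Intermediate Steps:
M(f) = 4
u(r, o) = 4 - 5*o (u(r, o) = -5*o + 4 = 4 - 5*o)
79*b(6) + u(-4 - 1*3, -11) = 79*6 + (4 - 5*(-11)) = 474 + (4 + 55) = 474 + 59 = 533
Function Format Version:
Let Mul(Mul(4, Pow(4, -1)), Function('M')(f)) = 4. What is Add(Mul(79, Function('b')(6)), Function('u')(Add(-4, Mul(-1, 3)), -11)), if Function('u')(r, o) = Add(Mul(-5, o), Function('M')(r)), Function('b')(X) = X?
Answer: 533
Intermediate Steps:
Function('M')(f) = 4
Function('u')(r, o) = Add(4, Mul(-5, o)) (Function('u')(r, o) = Add(Mul(-5, o), 4) = Add(4, Mul(-5, o)))
Add(Mul(79, Function('b')(6)), Function('u')(Add(-4, Mul(-1, 3)), -11)) = Add(Mul(79, 6), Add(4, Mul(-5, -11))) = Add(474, Add(4, 55)) = Add(474, 59) = 533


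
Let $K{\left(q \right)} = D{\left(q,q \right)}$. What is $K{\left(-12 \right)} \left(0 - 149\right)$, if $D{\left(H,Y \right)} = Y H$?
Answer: $-21456$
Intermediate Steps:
$D{\left(H,Y \right)} = H Y$
$K{\left(q \right)} = q^{2}$ ($K{\left(q \right)} = q q = q^{2}$)
$K{\left(-12 \right)} \left(0 - 149\right) = \left(-12\right)^{2} \left(0 - 149\right) = 144 \left(-149\right) = -21456$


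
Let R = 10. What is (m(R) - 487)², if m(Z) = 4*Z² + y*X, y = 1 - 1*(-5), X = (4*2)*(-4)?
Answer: 77841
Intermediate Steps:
X = -32 (X = 8*(-4) = -32)
y = 6 (y = 1 + 5 = 6)
m(Z) = -192 + 4*Z² (m(Z) = 4*Z² + 6*(-32) = 4*Z² - 192 = -192 + 4*Z²)
(m(R) - 487)² = ((-192 + 4*10²) - 487)² = ((-192 + 4*100) - 487)² = ((-192 + 400) - 487)² = (208 - 487)² = (-279)² = 77841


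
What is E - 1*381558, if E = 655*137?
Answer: -291823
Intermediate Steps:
E = 89735
E - 1*381558 = 89735 - 1*381558 = 89735 - 381558 = -291823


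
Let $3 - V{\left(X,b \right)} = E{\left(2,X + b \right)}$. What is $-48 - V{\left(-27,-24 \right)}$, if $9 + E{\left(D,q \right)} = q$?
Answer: $-111$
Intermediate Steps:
$E{\left(D,q \right)} = -9 + q$
$V{\left(X,b \right)} = 12 - X - b$ ($V{\left(X,b \right)} = 3 - \left(-9 + \left(X + b\right)\right) = 3 - \left(-9 + X + b\right) = 12 - X - b$)
$-48 - V{\left(-27,-24 \right)} = -48 - \left(12 - -27 - -24\right) = -48 - \left(12 + 27 + 24\right) = -48 - 63 = -111$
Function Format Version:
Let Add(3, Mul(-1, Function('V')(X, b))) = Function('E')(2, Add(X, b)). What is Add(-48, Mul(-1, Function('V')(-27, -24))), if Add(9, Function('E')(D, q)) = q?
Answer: -111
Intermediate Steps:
Function('E')(D, q) = Add(-9, q)
Function('V')(X, b) = Add(12, Mul(-1, X), Mul(-1, b)) (Function('V')(X, b) = Add(3, Mul(-1, Add(-9, Add(X, b)))) = Add(3, Mul(-1, Add(-9, X, b))) = Add(3, Add(9, Mul(-1, X), Mul(-1, b))) = Add(12, Mul(-1, X), Mul(-1, b)))
Add(-48, Mul(-1, Function('V')(-27, -24))) = Add(-48, Mul(-1, Add(12, Mul(-1, -27), Mul(-1, -24)))) = Add(-48, Mul(-1, Add(12, 27, 24))) = Add(-48, Mul(-1, 63)) = Add(-48, -63) = -111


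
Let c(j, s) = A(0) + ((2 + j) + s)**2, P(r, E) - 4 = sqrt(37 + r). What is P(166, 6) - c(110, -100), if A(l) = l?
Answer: -140 + sqrt(203) ≈ -125.75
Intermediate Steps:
P(r, E) = 4 + sqrt(37 + r)
c(j, s) = (2 + j + s)**2 (c(j, s) = 0 + ((2 + j) + s)**2 = 0 + (2 + j + s)**2 = (2 + j + s)**2)
P(166, 6) - c(110, -100) = (4 + sqrt(37 + 166)) - (2 + 110 - 100)**2 = (4 + sqrt(203)) - 1*12**2 = (4 + sqrt(203)) - 1*144 = (4 + sqrt(203)) - 144 = -140 + sqrt(203)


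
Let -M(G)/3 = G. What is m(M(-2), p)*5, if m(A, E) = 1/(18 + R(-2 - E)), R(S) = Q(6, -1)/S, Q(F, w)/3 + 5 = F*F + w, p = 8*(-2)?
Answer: 35/171 ≈ 0.20468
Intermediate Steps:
M(G) = -3*G
p = -16
Q(F, w) = -15 + 3*w + 3*F² (Q(F, w) = -15 + 3*(F*F + w) = -15 + 3*(F² + w) = -15 + 3*(w + F²) = -15 + (3*w + 3*F²) = -15 + 3*w + 3*F²)
R(S) = 90/S (R(S) = (-15 + 3*(-1) + 3*6²)/S = (-15 - 3 + 3*36)/S = (-15 - 3 + 108)/S = 90/S)
m(A, E) = 1/(18 + 90/(-2 - E))
m(M(-2), p)*5 = ((2 - 16)/(18*(-3 - 16)))*5 = ((1/18)*(-14)/(-19))*5 = ((1/18)*(-1/19)*(-14))*5 = (7/171)*5 = 35/171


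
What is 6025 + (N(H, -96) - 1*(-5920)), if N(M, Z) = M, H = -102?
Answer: 11843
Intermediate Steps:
6025 + (N(H, -96) - 1*(-5920)) = 6025 + (-102 - 1*(-5920)) = 6025 + (-102 + 5920) = 6025 + 5818 = 11843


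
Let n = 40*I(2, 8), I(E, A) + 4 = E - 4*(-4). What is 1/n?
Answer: 1/560 ≈ 0.0017857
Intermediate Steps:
I(E, A) = 12 + E (I(E, A) = -4 + (E - 4*(-4)) = -4 + (E + 16) = -4 + (16 + E) = 12 + E)
n = 560 (n = 40*(12 + 2) = 40*14 = 560)
1/n = 1/560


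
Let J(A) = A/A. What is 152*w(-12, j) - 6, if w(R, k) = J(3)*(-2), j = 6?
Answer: -310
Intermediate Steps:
J(A) = 1
w(R, k) = -2 (w(R, k) = 1*(-2) = -2)
152*w(-12, j) - 6 = 152*(-2) - 6 = -304 - 6 = -310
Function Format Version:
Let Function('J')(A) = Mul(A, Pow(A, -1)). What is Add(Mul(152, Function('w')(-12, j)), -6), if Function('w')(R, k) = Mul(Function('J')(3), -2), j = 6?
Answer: -310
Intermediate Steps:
Function('J')(A) = 1
Function('w')(R, k) = -2 (Function('w')(R, k) = Mul(1, -2) = -2)
Add(Mul(152, Function('w')(-12, j)), -6) = Add(Mul(152, -2), -6) = Add(-304, -6) = -310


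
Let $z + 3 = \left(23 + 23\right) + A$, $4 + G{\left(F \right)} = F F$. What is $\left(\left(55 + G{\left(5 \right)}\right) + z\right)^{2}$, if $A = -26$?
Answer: $8649$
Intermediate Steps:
$G{\left(F \right)} = -4 + F^{2}$ ($G{\left(F \right)} = -4 + F F = -4 + F^{2}$)
$z = 17$ ($z = -3 + \left(\left(23 + 23\right) - 26\right) = -3 + \left(46 - 26\right) = -3 + 20 = 17$)
$\left(\left(55 + G{\left(5 \right)}\right) + z\right)^{2} = \left(\left(55 - \left(4 - 5^{2}\right)\right) + 17\right)^{2} = \left(\left(55 + \left(-4 + 25\right)\right) + 17\right)^{2} = \left(\left(55 + 21\right) + 17\right)^{2} = \left(76 + 17\right)^{2} = 93^{2} = 8649$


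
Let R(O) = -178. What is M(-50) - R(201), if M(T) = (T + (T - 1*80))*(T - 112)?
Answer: 29338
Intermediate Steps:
M(T) = (-112 + T)*(-80 + 2*T) (M(T) = (T + (T - 80))*(-112 + T) = (T + (-80 + T))*(-112 + T) = (-80 + 2*T)*(-112 + T) = (-112 + T)*(-80 + 2*T))
M(-50) - R(201) = (8960 - 304*(-50) + 2*(-50)**2) - 1*(-178) = (8960 + 15200 + 2*2500) + 178 = (8960 + 15200 + 5000) + 178 = 29160 + 178 = 29338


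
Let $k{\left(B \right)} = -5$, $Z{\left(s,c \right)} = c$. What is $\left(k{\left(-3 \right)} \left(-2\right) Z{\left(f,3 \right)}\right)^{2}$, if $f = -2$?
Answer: $900$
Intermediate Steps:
$\left(k{\left(-3 \right)} \left(-2\right) Z{\left(f,3 \right)}\right)^{2} = \left(\left(-5\right) \left(-2\right) 3\right)^{2} = \left(10 \cdot 3\right)^{2} = 30^{2} = 900$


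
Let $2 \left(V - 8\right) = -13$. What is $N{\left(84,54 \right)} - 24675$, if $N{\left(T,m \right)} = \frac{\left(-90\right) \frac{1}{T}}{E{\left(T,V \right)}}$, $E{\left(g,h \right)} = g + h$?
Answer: $- \frac{9845330}{399} \approx -24675.0$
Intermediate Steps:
$V = \frac{3}{2}$ ($V = 8 + \frac{1}{2} \left(-13\right) = 8 - \frac{13}{2} = \frac{3}{2} \approx 1.5$)
$N{\left(T,m \right)} = - \frac{90}{T \left(\frac{3}{2} + T\right)}$ ($N{\left(T,m \right)} = \frac{\left(-90\right) \frac{1}{T}}{T + \frac{3}{2}} = \frac{\left(-90\right) \frac{1}{T}}{\frac{3}{2} + T} = - \frac{90}{T \left(\frac{3}{2} + T\right)}$)
$N{\left(84,54 \right)} - 24675 = - \frac{180}{84 \left(3 + 2 \cdot 84\right)} - 24675 = \left(-180\right) \frac{1}{84} \frac{1}{3 + 168} - 24675 = \left(-180\right) \frac{1}{84} \cdot \frac{1}{171} - 24675 = - \frac{5}{399} - 24675 = - \frac{9845330}{399}$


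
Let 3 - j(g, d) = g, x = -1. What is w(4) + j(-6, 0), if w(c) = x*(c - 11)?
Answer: 16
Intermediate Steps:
j(g, d) = 3 - g
w(c) = 11 - c (w(c) = -(c - 11) = -(-11 + c) = 11 - c)
w(4) + j(-6, 0) = (11 - 1*4) + (3 - 1*(-6)) = (11 - 4) + (3 + 6) = 7 + 9 = 16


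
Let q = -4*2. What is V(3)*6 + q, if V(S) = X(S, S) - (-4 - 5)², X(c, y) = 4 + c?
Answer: -452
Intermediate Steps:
q = -8
V(S) = -77 + S (V(S) = (4 + S) - (-4 - 5)² = (4 + S) - 1*(-9)² = (4 + S) - 1*81 = (4 + S) - 81 = -77 + S)
V(3)*6 + q = (-77 + 3)*6 - 8 = -74*6 - 8 = -444 - 8 = -452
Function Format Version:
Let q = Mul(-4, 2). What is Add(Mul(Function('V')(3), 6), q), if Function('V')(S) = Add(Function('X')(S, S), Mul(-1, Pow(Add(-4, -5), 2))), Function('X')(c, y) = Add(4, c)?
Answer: -452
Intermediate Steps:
q = -8
Function('V')(S) = Add(-77, S) (Function('V')(S) = Add(Add(4, S), Mul(-1, Pow(Add(-4, -5), 2))) = Add(Add(4, S), Mul(-1, Pow(-9, 2))) = Add(Add(4, S), Mul(-1, 81)) = Add(Add(4, S), -81) = Add(-77, S))
Add(Mul(Function('V')(3), 6), q) = Add(Mul(Add(-77, 3), 6), -8) = Add(Mul(-74, 6), -8) = Add(-444, -8) = -452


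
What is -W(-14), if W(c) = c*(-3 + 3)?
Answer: 0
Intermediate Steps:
W(c) = 0 (W(c) = c*0 = 0)
-W(-14) = -1*0 = 0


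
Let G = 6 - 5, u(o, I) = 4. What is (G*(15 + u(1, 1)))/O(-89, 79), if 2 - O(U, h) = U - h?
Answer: 19/170 ≈ 0.11176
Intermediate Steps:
O(U, h) = 2 + h - U (O(U, h) = 2 - (U - h) = 2 + (h - U) = 2 + h - U)
G = 1
(G*(15 + u(1, 1)))/O(-89, 79) = (1*(15 + 4))/(2 + 79 - 1*(-89)) = (1*19)/(2 + 79 + 89) = 19/170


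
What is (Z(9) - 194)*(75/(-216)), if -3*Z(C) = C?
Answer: 4925/72 ≈ 68.403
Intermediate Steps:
Z(C) = -C/3
(Z(9) - 194)*(75/(-216)) = (-1/3*9 - 194)*(75/(-216)) = (-3 - 194)*(75*(-1/216)) = -197*(-25/72) = 4925/72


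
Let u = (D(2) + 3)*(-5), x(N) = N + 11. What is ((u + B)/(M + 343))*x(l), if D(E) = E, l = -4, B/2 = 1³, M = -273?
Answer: -23/10 ≈ -2.3000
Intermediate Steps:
B = 2 (B = 2*1³ = 2*1 = 2)
x(N) = 11 + N
u = -25 (u = (2 + 3)*(-5) = 5*(-5) = -25)
((u + B)/(M + 343))*x(l) = ((-25 + 2)/(-273 + 343))*(11 - 4) = -23/70*7 = -23/10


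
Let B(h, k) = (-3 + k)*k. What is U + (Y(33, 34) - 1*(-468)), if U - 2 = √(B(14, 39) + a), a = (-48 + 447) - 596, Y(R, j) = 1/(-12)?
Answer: 5639/12 + √1207 ≈ 504.66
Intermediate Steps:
Y(R, j) = -1/12
B(h, k) = k*(-3 + k)
a = -197 (a = 399 - 596 = -197)
U = 2 + √1207 (U = 2 + √(39*(-3 + 39) - 197) = 2 + √(39*36 - 197) = 2 + √(1404 - 197) = 2 + √1207 ≈ 36.742)
U + (Y(33, 34) - 1*(-468)) = (2 + √1207) + (-1/12 - 1*(-468)) = (2 + √1207) + (-1/12 + 468) = (2 + √1207) + 5615/12 = 5639/12 + √1207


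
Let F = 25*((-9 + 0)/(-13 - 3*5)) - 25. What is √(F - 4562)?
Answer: I*√897477/14 ≈ 67.668*I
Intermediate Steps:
F = -475/28 (F = 25*(-9/(-13 - 15)) - 25 = 25*(-9/(-28)) - 25 = 25*(-9*(-1/28)) - 25 = 25*(9/28) - 25 = 225/28 - 25 = -475/28 ≈ -16.964)
√(F - 4562) = √(-475/28 - 4562) = √(-128211/28) = I*√897477/14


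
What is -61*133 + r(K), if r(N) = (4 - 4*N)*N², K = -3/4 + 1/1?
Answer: -129805/16 ≈ -8112.8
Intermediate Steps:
K = ¼ (K = -3*¼ + 1*1 = -¾ + 1 = ¼ ≈ 0.25000)
r(N) = N²*(4 - 4*N)
-61*133 + r(K) = -61*133 + 4*(¼)²*(1 - 1*¼) = -8113 + 4*(1/16)*(1 - ¼) = -8113 + 4*(1/16)*(¾) = -8113 + 3/16 = -129805/16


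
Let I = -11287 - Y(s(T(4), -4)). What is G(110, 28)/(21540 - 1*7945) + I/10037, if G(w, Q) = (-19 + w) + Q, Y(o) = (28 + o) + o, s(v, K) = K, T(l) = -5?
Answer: -152524262/136453015 ≈ -1.1178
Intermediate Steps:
Y(o) = 28 + 2*o
G(w, Q) = -19 + Q + w
I = -11307 (I = -11287 - (28 + 2*(-4)) = -11287 - (28 - 8) = -11287 - 1*20 = -11287 - 20 = -11307)
G(110, 28)/(21540 - 1*7945) + I/10037 = (-19 + 28 + 110)/(21540 - 1*7945) - 11307/10037 = 119/(21540 - 7945) - 11307*1/10037 = 119/13595 - 11307/10037 = -152524262/136453015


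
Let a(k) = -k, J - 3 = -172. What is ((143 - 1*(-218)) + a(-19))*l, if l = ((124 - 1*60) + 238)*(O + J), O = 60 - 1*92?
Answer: -23066760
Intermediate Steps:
J = -169 (J = 3 - 172 = -169)
O = -32 (O = 60 - 92 = -32)
l = -60702 (l = ((124 - 1*60) + 238)*(-32 - 169) = ((124 - 60) + 238)*(-201) = (64 + 238)*(-201) = 302*(-201) = -60702)
((143 - 1*(-218)) + a(-19))*l = ((143 - 1*(-218)) - 1*(-19))*(-60702) = ((143 + 218) + 19)*(-60702) = (361 + 19)*(-60702) = 380*(-60702) = -23066760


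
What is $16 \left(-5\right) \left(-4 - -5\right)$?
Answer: $-80$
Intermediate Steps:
$16 \left(-5\right) \left(-4 - -5\right) = - 80 \left(-4 + 5\right) = \left(-80\right) 1 = -80$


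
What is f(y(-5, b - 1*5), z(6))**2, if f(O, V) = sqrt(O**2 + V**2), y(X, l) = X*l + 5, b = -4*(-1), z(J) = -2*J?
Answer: 244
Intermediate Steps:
b = 4
y(X, l) = 5 + X*l
f(y(-5, b - 1*5), z(6))**2 = (sqrt((5 - 5*(4 - 1*5))**2 + (-2*6)**2))**2 = (sqrt((5 - 5*(4 - 5))**2 + (-12)**2))**2 = (sqrt((5 - 5*(-1))**2 + 144))**2 = (sqrt((5 + 5)**2 + 144))**2 = (sqrt(10**2 + 144))**2 = (sqrt(100 + 144))**2 = (sqrt(244))**2 = (2*sqrt(61))**2 = 244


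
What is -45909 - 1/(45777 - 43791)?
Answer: -91175275/1986 ≈ -45909.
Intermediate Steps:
-45909 - 1/(45777 - 43791) = -45909 - 1/1986 = -91175275/1986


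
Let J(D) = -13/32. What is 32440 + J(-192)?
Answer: 1038067/32 ≈ 32440.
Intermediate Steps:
J(D) = -13/32 (J(D) = -13*1/32 = -13/32)
32440 + J(-192) = 32440 - 13/32 = 1038067/32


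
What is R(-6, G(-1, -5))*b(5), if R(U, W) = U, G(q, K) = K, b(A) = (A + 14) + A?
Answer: -144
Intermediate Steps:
b(A) = 14 + 2*A (b(A) = (14 + A) + A = 14 + 2*A)
R(-6, G(-1, -5))*b(5) = -6*(14 + 2*5) = -6*(14 + 10) = -6*24 = -144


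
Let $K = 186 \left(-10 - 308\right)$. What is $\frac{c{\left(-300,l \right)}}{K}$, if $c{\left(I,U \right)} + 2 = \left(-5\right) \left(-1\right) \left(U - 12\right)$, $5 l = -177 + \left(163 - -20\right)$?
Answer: $\frac{14}{14787} \approx 0.00094678$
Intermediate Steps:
$l = \frac{6}{5}$ ($l = \frac{-177 + \left(163 - -20\right)}{5} = \frac{-177 + \left(163 + 20\right)}{5} = \frac{-177 + 183}{5} = \frac{1}{5} \cdot 6 = \frac{6}{5} \approx 1.2$)
$K = -59148$ ($K = 186 \left(-318\right) = -59148$)
$c{\left(I,U \right)} = -62 + 5 U$ ($c{\left(I,U \right)} = -2 + \left(-5\right) \left(-1\right) \left(U - 12\right) = -2 + 5 \left(-12 + U\right) = -2 + \left(-60 + 5 U\right) = -62 + 5 U$)
$\frac{c{\left(-300,l \right)}}{K} = \frac{-62 + 5 \cdot \frac{6}{5}}{-59148} = \left(-62 + 6\right) \left(- \frac{1}{59148}\right) = \left(-56\right) \left(- \frac{1}{59148}\right) = \frac{14}{14787}$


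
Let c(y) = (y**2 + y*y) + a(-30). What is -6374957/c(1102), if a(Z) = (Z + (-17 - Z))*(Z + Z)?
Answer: -6374957/2429828 ≈ -2.6236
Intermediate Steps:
a(Z) = -34*Z
c(y) = 1020 + 2*y**2 (c(y) = (y**2 + y*y) - 34*(-30) = (y**2 + y**2) + 1020 = 2*y**2 + 1020 = 1020 + 2*y**2)
-6374957/c(1102) = -6374957/(1020 + 2*1102**2) = -6374957/(1020 + 2*1214404) = -6374957/(1020 + 2428808) = -6374957/2429828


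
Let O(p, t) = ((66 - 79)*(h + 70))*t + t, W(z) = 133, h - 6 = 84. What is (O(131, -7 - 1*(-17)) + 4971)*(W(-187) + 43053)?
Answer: -683159334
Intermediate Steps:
h = 90 (h = 6 + 84 = 90)
O(p, t) = -2079*t (O(p, t) = ((66 - 79)*(90 + 70))*t + t = (-13*160)*t + t = -2080*t + t = -2079*t)
(O(131, -7 - 1*(-17)) + 4971)*(W(-187) + 43053) = (-2079*(-7 - 1*(-17)) + 4971)*(133 + 43053) = (-2079*(-7 + 17) + 4971)*43186 = (-2079*10 + 4971)*43186 = (-20790 + 4971)*43186 = -15819*43186 = -683159334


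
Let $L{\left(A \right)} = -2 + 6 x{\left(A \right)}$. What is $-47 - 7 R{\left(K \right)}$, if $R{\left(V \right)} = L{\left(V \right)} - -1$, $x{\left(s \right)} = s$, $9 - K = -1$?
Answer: $-460$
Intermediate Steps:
$K = 10$ ($K = 9 - -1 = 9 + 1 = 10$)
$L{\left(A \right)} = -2 + 6 A$
$R{\left(V \right)} = -1 + 6 V$ ($R{\left(V \right)} = \left(-2 + 6 V\right) - -1 = \left(-2 + 6 V\right) + 1 = -1 + 6 V$)
$-47 - 7 R{\left(K \right)} = -47 - 7 \left(-1 + 6 \cdot 10\right) = -47 - 7 \left(-1 + 60\right) = -47 - 413 = -460$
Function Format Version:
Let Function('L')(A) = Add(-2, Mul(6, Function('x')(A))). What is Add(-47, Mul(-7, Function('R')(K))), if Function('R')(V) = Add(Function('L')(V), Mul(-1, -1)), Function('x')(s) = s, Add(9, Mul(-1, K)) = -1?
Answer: -460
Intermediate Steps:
K = 10 (K = Add(9, Mul(-1, -1)) = Add(9, 1) = 10)
Function('L')(A) = Add(-2, Mul(6, A))
Function('R')(V) = Add(-1, Mul(6, V)) (Function('R')(V) = Add(Add(-2, Mul(6, V)), Mul(-1, -1)) = Add(Add(-2, Mul(6, V)), 1) = Add(-1, Mul(6, V)))
Add(-47, Mul(-7, Function('R')(K))) = Add(-47, Mul(-7, Add(-1, Mul(6, 10)))) = Add(-47, Mul(-7, Add(-1, 60))) = Add(-47, Mul(-7, 59)) = Add(-47, -413) = -460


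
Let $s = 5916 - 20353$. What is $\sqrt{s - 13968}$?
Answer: $i \sqrt{28405} \approx 168.54 i$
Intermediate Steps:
$s = -14437$ ($s = 5916 - 20353 = -14437$)
$\sqrt{s - 13968} = \sqrt{-14437 - 13968} = \sqrt{-28405} = i \sqrt{28405}$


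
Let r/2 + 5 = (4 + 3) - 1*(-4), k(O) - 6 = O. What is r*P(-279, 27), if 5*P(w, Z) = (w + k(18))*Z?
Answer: -16524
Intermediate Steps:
k(O) = 6 + O
P(w, Z) = Z*(24 + w)/5 (P(w, Z) = ((w + (6 + 18))*Z)/5 = ((w + 24)*Z)/5 = ((24 + w)*Z)/5 = (Z*(24 + w))/5 = Z*(24 + w)/5)
r = 12 (r = -10 + 2*((4 + 3) - 1*(-4)) = -10 + 2*(7 + 4) = -10 + 2*11 = -10 + 22 = 12)
r*P(-279, 27) = 12*((⅕)*27*(24 - 279)) = 12*((⅕)*27*(-255)) = 12*(-1377) = -16524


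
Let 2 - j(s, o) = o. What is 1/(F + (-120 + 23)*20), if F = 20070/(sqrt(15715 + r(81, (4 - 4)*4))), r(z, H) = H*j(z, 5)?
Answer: -304871/587421691 - 2007*sqrt(15715)/5874216910 ≈ -0.00056183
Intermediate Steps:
j(s, o) = 2 - o
r(z, H) = -3*H (r(z, H) = H*(2 - 1*5) = H*(2 - 5) = H*(-3) = -3*H)
F = 4014*sqrt(15715)/3143 (F = 20070/(sqrt(15715 - 3*(4 - 4)*4)) = 20070/(sqrt(15715 - 0*4)) = 20070/(sqrt(15715 - 3*0)) = 20070/(sqrt(15715 + 0)) = 20070/(sqrt(15715)) = 20070*(sqrt(15715)/15715) = 4014*sqrt(15715)/3143 ≈ 160.10)
1/(F + (-120 + 23)*20) = 1/(4014*sqrt(15715)/3143 + (-120 + 23)*20) = 1/(4014*sqrt(15715)/3143 - 97*20) = 1/(4014*sqrt(15715)/3143 - 1940) = 1/(-1940 + 4014*sqrt(15715)/3143)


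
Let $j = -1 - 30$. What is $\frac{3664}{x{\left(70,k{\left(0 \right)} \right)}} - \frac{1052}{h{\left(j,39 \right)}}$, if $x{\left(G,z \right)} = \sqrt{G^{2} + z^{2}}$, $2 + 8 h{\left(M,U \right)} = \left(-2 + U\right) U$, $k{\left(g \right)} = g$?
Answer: $\frac{2345352}{50435} \approx 46.502$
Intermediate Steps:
$j = -31$
$h{\left(M,U \right)} = - \frac{1}{4} + \frac{U \left(-2 + U\right)}{8}$ ($h{\left(M,U \right)} = - \frac{1}{4} + \frac{\left(-2 + U\right) U}{8} = - \frac{1}{4} + \frac{U \left(-2 + U\right)}{8}$)
$\frac{3664}{x{\left(70,k{\left(0 \right)} \right)}} - \frac{1052}{h{\left(j,39 \right)}} = \frac{3664}{\sqrt{70^{2} + 0^{2}}} - \frac{1052}{- \frac{1}{4} - \frac{39}{4} + \frac{39^{2}}{8}} = \frac{3664}{\sqrt{4900 + 0}} - \frac{1052}{- \frac{1}{4} - \frac{39}{4} + \frac{1}{8} \cdot 1521} = \frac{3664}{\sqrt{4900}} - \frac{1052}{- \frac{1}{4} - \frac{39}{4} + \frac{1521}{8}} = \frac{3664}{70} - \frac{1052}{\frac{1441}{8}} = 3664 \cdot \frac{1}{70} - \frac{8416}{1441} = \frac{1832}{35} - \frac{8416}{1441} = \frac{2345352}{50435}$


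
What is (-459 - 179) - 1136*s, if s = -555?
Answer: 629842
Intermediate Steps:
(-459 - 179) - 1136*s = (-459 - 179) - 1136*(-555) = -638 + 630480 = 629842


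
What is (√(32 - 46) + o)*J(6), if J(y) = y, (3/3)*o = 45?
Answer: 270 + 6*I*√14 ≈ 270.0 + 22.45*I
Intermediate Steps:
o = 45
(√(32 - 46) + o)*J(6) = (√(32 - 46) + 45)*6 = (√(-14) + 45)*6 = (I*√14 + 45)*6 = (45 + I*√14)*6 = 270 + 6*I*√14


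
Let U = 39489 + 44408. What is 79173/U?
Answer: 79173/83897 ≈ 0.94369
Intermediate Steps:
U = 83897
79173/U = 79173/83897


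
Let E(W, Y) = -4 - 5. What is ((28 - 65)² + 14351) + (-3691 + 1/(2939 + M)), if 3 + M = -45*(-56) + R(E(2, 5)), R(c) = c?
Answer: 65521964/5447 ≈ 12029.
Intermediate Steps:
E(W, Y) = -9
M = 2508 (M = -3 + (-45*(-56) - 9) = -3 + (2520 - 9) = -3 + 2511 = 2508)
((28 - 65)² + 14351) + (-3691 + 1/(2939 + M)) = ((28 - 65)² + 14351) + (-3691 + 1/(2939 + 2508)) = ((-37)² + 14351) + (-3691 + 1/5447) = (1369 + 14351) + (-3691 + 1/5447) = 15720 - 20104876/5447 = 65521964/5447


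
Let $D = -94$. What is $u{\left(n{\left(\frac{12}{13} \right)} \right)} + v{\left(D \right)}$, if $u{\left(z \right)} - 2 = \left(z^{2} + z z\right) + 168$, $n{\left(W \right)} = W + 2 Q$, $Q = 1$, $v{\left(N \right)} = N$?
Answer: $\frac{15732}{169} \approx 93.089$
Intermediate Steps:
$n{\left(W \right)} = 2 + W$ ($n{\left(W \right)} = W + 2 \cdot 1 = W + 2 = 2 + W$)
$u{\left(z \right)} = 170 + 2 z^{2}$ ($u{\left(z \right)} = 2 + \left(\left(z^{2} + z z\right) + 168\right) = 2 + \left(\left(z^{2} + z^{2}\right) + 168\right) = 2 + \left(2 z^{2} + 168\right) = 2 + \left(168 + 2 z^{2}\right) = 170 + 2 z^{2}$)
$u{\left(n{\left(\frac{12}{13} \right)} \right)} + v{\left(D \right)} = \left(170 + 2 \left(2 + \frac{12}{13}\right)^{2}\right) - 94 = \left(170 + 2 \left(\frac{38}{13}\right)^{2}\right) - 94 = \left(170 + 2 \cdot \frac{1444}{169}\right) - 94 = \left(170 + \frac{2888}{169}\right) - 94 = \frac{31618}{169} - 94 = \frac{15732}{169}$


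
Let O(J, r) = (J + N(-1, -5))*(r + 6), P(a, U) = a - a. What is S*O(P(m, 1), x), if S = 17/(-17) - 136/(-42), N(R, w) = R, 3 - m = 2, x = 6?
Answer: -188/7 ≈ -26.857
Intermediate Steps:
m = 1 (m = 3 - 1*2 = 3 - 2 = 1)
P(a, U) = 0
O(J, r) = (-1 + J)*(6 + r) (O(J, r) = (J - 1)*(r + 6) = (-1 + J)*(6 + r))
S = 47/21 (S = 17*(-1/17) - 136*(-1/42) = -1 + 68/21 = 47/21 ≈ 2.2381)
S*O(P(m, 1), x) = 47*(-6 - 1*6 + 6*0 + 0*6)/21 = 47*(-6 - 6 + 0 + 0)/21 = (47/21)*(-12) = -188/7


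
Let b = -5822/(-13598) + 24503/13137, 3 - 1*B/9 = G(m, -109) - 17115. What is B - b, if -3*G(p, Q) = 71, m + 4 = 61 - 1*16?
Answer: 13779401041621/89318463 ≈ 1.5427e+5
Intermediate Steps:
m = 41 (m = -4 + (61 - 1*16) = -4 + (61 - 16) = -4 + 45 = 41)
G(p, Q) = -71/3 (G(p, Q) = -1/3*71 = -71/3)
B = 154275 (B = 27 - 9*(-71/3 - 17115) = 27 - 9*(-51416/3) = 27 + 154248 = 154275)
b = 204837704/89318463 (b = -5822*(-1/13598) + 24503*(1/13137) = 2911/6799 + 24503/13137 = 204837704/89318463 ≈ 2.2933)
B - b = 154275 - 1*204837704/89318463 = 154275 - 204837704/89318463 = 13779401041621/89318463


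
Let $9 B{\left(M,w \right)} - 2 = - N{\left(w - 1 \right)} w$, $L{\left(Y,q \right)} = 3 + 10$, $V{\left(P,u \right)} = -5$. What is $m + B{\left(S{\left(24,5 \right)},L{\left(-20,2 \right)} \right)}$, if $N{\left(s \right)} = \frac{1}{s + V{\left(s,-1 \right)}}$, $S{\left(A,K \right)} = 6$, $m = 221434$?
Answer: $\frac{13950343}{63} \approx 2.2143 \cdot 10^{5}$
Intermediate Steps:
$L{\left(Y,q \right)} = 13$
$N{\left(s \right)} = \frac{1}{-5 + s}$ ($N{\left(s \right)} = \frac{1}{s - 5} = \frac{1}{-5 + s}$)
$B{\left(M,w \right)} = \frac{2}{9} - \frac{w}{9 \left(-6 + w\right)}$ ($B{\left(M,w \right)} = \frac{2}{9} + \frac{- \frac{1}{-5 + \left(w - 1\right)} w}{9} = \frac{2}{9} + \frac{- \frac{1}{-5 + \left(-1 + w\right)} w}{9} = \frac{2}{9} + \frac{- \frac{1}{-6 + w} w}{9} = \frac{2}{9} + \frac{\left(-1\right) w \frac{1}{-6 + w}}{9} = \frac{2}{9} - \frac{w}{9 \left(-6 + w\right)}$)
$m + B{\left(S{\left(24,5 \right)},L{\left(-20,2 \right)} \right)} = 221434 + \frac{-12 + 13}{9 \left(-6 + 13\right)} = 221434 + \frac{1}{9} \cdot \frac{1}{7} \cdot 1 = 221434 + \frac{1}{63} = \frac{13950343}{63}$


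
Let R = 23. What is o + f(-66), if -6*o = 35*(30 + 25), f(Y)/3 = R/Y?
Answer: -10622/33 ≈ -321.88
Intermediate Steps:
f(Y) = 69/Y (f(Y) = 3*(23/Y) = 69/Y)
o = -1925/6 (o = -35*(30 + 25)/6 = -35*55/6 = -⅙*1925 = -1925/6 ≈ -320.83)
o + f(-66) = -1925/6 + 69/(-66) = -1925/6 + 69*(-1/66) = -1925/6 - 23/22 = -10622/33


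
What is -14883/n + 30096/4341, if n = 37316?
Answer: 352818411/53996252 ≈ 6.5341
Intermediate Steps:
-14883/n + 30096/4341 = -14883/37316 + 30096/4341 = -14883*1/37316 + 30096*(1/4341) = -14883/37316 + 10032/1447 = 352818411/53996252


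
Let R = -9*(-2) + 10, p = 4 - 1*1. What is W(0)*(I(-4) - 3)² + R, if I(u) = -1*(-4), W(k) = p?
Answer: 31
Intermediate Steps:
p = 3 (p = 4 - 1 = 3)
W(k) = 3
I(u) = 4
R = 28 (R = 18 + 10 = 28)
W(0)*(I(-4) - 3)² + R = 3*(4 - 3)² + 28 = 3*1² + 28 = 3*1 + 28 = 3 + 28 = 31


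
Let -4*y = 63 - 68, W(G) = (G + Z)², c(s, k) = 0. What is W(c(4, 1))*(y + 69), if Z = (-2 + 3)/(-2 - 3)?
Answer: 281/100 ≈ 2.8100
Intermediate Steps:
Z = -⅕ (Z = 1/(-5) = 1*(-⅕) = -⅕ ≈ -0.20000)
W(G) = (-⅕ + G)² (W(G) = (G - ⅕)² = (-⅕ + G)²)
y = 5/4 (y = -(63 - 68)/4 = -¼*(-5) = 5/4 ≈ 1.2500)
W(c(4, 1))*(y + 69) = ((-1 + 5*0)²/25)*(5/4 + 69) = ((-1 + 0)²/25)*(281/4) = ((1/25)*(-1)²)*(281/4) = ((1/25)*1)*(281/4) = (1/25)*(281/4) = 281/100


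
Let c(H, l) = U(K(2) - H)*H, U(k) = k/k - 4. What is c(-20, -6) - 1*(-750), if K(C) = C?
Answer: 810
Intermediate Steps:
U(k) = -3 (U(k) = 1 - 4 = -3)
c(H, l) = -3*H
c(-20, -6) - 1*(-750) = -3*(-20) - 1*(-750) = 60 + 750 = 810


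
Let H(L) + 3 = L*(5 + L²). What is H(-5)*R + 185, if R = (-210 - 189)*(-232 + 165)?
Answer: -4089964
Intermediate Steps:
H(L) = -3 + L*(5 + L²)
R = 26733 (R = -399*(-67) = 26733)
H(-5)*R + 185 = (-3 + (-5)³ + 5*(-5))*26733 + 185 = (-3 - 125 - 25)*26733 + 185 = -153*26733 + 185 = -4090149 + 185 = -4089964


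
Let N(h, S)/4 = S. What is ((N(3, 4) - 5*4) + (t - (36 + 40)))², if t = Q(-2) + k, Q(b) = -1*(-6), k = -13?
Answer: 7569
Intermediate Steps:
N(h, S) = 4*S
Q(b) = 6
t = -7 (t = 6 - 13 = -7)
((N(3, 4) - 5*4) + (t - (36 + 40)))² = ((4*4 - 5*4) + (-7 - (36 + 40)))² = ((16 - 20) + (-7 - 1*76))² = (-4 + (-7 - 76))² = (-4 - 83)² = (-87)² = 7569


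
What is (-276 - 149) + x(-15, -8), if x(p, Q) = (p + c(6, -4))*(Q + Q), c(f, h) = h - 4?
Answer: -57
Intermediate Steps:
c(f, h) = -4 + h
x(p, Q) = 2*Q*(-8 + p) (x(p, Q) = (p + (-4 - 4))*(Q + Q) = (p - 8)*(2*Q) = (-8 + p)*(2*Q) = 2*Q*(-8 + p))
(-276 - 149) + x(-15, -8) = (-276 - 149) + 2*(-8)*(-8 - 15) = -425 + 2*(-8)*(-23) = -425 + 368 = -57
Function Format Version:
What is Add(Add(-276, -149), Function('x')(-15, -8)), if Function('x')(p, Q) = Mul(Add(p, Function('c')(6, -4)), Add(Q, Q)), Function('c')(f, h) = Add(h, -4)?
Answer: -57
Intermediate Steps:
Function('c')(f, h) = Add(-4, h)
Function('x')(p, Q) = Mul(2, Q, Add(-8, p)) (Function('x')(p, Q) = Mul(Add(p, Add(-4, -4)), Add(Q, Q)) = Mul(Add(p, -8), Mul(2, Q)) = Mul(Add(-8, p), Mul(2, Q)) = Mul(2, Q, Add(-8, p)))
Add(Add(-276, -149), Function('x')(-15, -8)) = Add(Add(-276, -149), Mul(2, -8, Add(-8, -15))) = Add(-425, Mul(2, -8, -23)) = Add(-425, 368) = -57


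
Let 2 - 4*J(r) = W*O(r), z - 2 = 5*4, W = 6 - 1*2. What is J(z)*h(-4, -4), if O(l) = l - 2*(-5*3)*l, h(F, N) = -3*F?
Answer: -8178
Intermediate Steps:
W = 4 (W = 6 - 2 = 4)
z = 22 (z = 2 + 5*4 = 2 + 20 = 22)
O(l) = 31*l (O(l) = l - (-30)*l = l + 30*l = 31*l)
J(r) = ½ - 31*r
J(z)*h(-4, -4) = (½ - 31*22)*(-3*(-4)) = (½ - 682)*12 = -1363/2*12 = -8178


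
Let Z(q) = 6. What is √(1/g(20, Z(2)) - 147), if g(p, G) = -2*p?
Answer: I*√58810/20 ≈ 12.125*I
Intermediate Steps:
√(1/g(20, Z(2)) - 147) = √(1/(-2*20) - 147) = √(1/(-40) - 147) = √(-1/40 - 147) = √(-5881/40) = I*√58810/20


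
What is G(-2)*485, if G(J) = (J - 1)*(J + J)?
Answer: 5820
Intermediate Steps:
G(J) = 2*J*(-1 + J) (G(J) = (-1 + J)*(2*J) = 2*J*(-1 + J))
G(-2)*485 = (2*(-2)*(-1 - 2))*485 = (2*(-2)*(-3))*485 = 12*485 = 5820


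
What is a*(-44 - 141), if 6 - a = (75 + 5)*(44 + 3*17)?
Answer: 1404890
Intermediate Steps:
a = -7594 (a = 6 - (75 + 5)*(44 + 3*17) = 6 - 80*(44 + 51) = 6 - 80*95 = 6 - 1*7600 = 6 - 7600 = -7594)
a*(-44 - 141) = -7594*(-44 - 141) = -7594*(-185) = 1404890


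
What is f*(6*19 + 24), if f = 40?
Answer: 5520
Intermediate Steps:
f*(6*19 + 24) = 40*(6*19 + 24) = 40*(114 + 24) = 40*138 = 5520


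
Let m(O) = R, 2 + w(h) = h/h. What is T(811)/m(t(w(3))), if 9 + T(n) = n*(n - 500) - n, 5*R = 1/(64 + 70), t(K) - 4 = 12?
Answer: 168438670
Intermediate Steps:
w(h) = -1 (w(h) = -2 + h/h = -2 + 1 = -1)
t(K) = 16 (t(K) = 4 + 12 = 16)
R = 1/670 (R = 1/(5*(64 + 70)) = (1/5)/134 = (1/5)*(1/134) = 1/670 ≈ 0.0014925)
m(O) = 1/670
T(n) = -9 - n + n*(-500 + n) (T(n) = -9 + (n*(n - 500) - n) = -9 + (n*(-500 + n) - n) = -9 + (-n + n*(-500 + n)) = -9 - n + n*(-500 + n))
T(811)/m(t(w(3))) = (-9 + 811**2 - 501*811)/(1/670) = (-9 + 657721 - 406311)*670 = 251401*670 = 168438670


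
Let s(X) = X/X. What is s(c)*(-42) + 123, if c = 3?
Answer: 81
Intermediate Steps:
s(X) = 1
s(c)*(-42) + 123 = 1*(-42) + 123 = -42 + 123 = 81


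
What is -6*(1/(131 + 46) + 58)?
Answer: -20534/59 ≈ -348.03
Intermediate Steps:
-6*(1/(131 + 46) + 58) = -6*(1/177 + 58) = -6*10267/177 = -20534/59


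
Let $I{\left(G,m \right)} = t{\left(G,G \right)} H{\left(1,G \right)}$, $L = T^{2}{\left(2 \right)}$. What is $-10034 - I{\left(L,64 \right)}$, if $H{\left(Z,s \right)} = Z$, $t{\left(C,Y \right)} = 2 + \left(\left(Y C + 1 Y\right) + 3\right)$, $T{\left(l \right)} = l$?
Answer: $-10059$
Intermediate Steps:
$L = 4$ ($L = 2^{2} = 4$)
$t{\left(C,Y \right)} = 5 + Y + C Y$ ($t{\left(C,Y \right)} = 2 + \left(\left(C Y + Y\right) + 3\right) = 2 + \left(\left(Y + C Y\right) + 3\right) = 2 + \left(3 + Y + C Y\right) = 5 + Y + C Y$)
$I{\left(G,m \right)} = 5 + G + G^{2}$ ($I{\left(G,m \right)} = \left(5 + G + G G\right) 1 = \left(5 + G + G^{2}\right) 1 = 5 + G + G^{2}$)
$-10034 - I{\left(L,64 \right)} = -10034 - \left(5 + 4 + 4^{2}\right) = -10034 - \left(5 + 4 + 16\right) = -10034 - 25 = -10059$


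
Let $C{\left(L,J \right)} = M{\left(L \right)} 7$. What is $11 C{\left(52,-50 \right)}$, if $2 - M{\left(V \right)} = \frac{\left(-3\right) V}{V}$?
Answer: $385$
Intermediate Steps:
$M{\left(V \right)} = 5$ ($M{\left(V \right)} = 2 - \frac{\left(-3\right) V}{V} = 2 - -3 = 2 + 3 = 5$)
$C{\left(L,J \right)} = 35$ ($C{\left(L,J \right)} = 5 \cdot 7 = 35$)
$11 C{\left(52,-50 \right)} = 11 \cdot 35 = 385$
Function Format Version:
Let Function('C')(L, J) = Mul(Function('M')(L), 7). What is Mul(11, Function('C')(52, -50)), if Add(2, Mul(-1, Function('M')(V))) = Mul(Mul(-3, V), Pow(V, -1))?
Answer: 385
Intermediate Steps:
Function('M')(V) = 5 (Function('M')(V) = Add(2, Mul(-1, Mul(Mul(-3, V), Pow(V, -1)))) = Add(2, Mul(-1, -3)) = Add(2, 3) = 5)
Function('C')(L, J) = 35 (Function('C')(L, J) = Mul(5, 7) = 35)
Mul(11, Function('C')(52, -50)) = Mul(11, 35) = 385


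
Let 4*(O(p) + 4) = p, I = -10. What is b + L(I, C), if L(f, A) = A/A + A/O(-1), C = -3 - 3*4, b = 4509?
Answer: 76730/17 ≈ 4513.5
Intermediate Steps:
O(p) = -4 + p/4
C = -15 (C = -3 - 12 = -15)
L(f, A) = 1 - 4*A/17 (L(f, A) = A/A + A/(-4 + (1/4)*(-1)) = 1 + A/(-4 - 1/4) = 1 + A/(-17/4) = 1 + A*(-4/17) = 1 - 4*A/17)
b + L(I, C) = 4509 + (1 - 4/17*(-15)) = 4509 + (1 + 60/17) = 4509 + 77/17 = 76730/17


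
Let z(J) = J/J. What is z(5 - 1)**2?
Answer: 1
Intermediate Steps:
z(J) = 1
z(5 - 1)**2 = 1**2 = 1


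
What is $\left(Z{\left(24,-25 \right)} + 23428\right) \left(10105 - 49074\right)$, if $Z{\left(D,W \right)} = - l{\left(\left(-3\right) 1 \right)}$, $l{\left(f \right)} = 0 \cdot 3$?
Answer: $-912965732$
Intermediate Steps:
$l{\left(f \right)} = 0$
$Z{\left(D,W \right)} = 0$ ($Z{\left(D,W \right)} = \left(-1\right) 0 = 0$)
$\left(Z{\left(24,-25 \right)} + 23428\right) \left(10105 - 49074\right) = \left(0 + 23428\right) \left(10105 - 49074\right) = 23428 \left(-38969\right) = -912965732$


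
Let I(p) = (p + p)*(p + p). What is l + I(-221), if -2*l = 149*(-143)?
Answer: 412035/2 ≈ 2.0602e+5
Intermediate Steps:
l = 21307/2 (l = -149*(-143)/2 = -1/2*(-21307) = 21307/2 ≈ 10654.)
I(p) = 4*p**2 (I(p) = (2*p)*(2*p) = 4*p**2)
l + I(-221) = 21307/2 + 4*(-221)**2 = 21307/2 + 4*48841 = 21307/2 + 195364 = 412035/2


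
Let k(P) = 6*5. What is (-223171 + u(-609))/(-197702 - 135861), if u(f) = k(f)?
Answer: 223141/333563 ≈ 0.66896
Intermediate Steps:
k(P) = 30
u(f) = 30
(-223171 + u(-609))/(-197702 - 135861) = (-223171 + 30)/(-197702 - 135861) = -223141/(-333563) = -223141*(-1/333563) = 223141/333563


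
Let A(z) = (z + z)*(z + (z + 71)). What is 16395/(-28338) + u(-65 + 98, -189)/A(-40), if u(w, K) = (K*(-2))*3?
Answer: 188249/188920 ≈ 0.99645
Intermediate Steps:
u(w, K) = -6*K (u(w, K) = -2*K*3 = -6*K)
A(z) = 2*z*(71 + 2*z) (A(z) = (2*z)*(z + (71 + z)) = (2*z)*(71 + 2*z) = 2*z*(71 + 2*z))
16395/(-28338) + u(-65 + 98, -189)/A(-40) = 16395/(-28338) + (-6*(-189))/((2*(-40)*(71 + 2*(-40)))) = 16395*(-1/28338) + 1134/((2*(-40)*(71 - 80))) = -5465/9446 + 1134/((2*(-40)*(-9))) = -5465/9446 + 1134/720 = -5465/9446 + 1134*(1/720) = -5465/9446 + 63/40 = 188249/188920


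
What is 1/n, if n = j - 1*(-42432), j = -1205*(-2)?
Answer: 1/44842 ≈ 2.2301e-5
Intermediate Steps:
j = 2410
n = 44842 (n = 2410 - 1*(-42432) = 2410 + 42432 = 44842)
1/n = 1/44842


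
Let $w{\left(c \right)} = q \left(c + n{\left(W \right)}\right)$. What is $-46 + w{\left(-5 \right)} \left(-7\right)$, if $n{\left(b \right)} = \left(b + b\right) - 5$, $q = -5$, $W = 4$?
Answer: $-116$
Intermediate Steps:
$n{\left(b \right)} = -5 + 2 b$ ($n{\left(b \right)} = 2 b - 5 = -5 + 2 b$)
$w{\left(c \right)} = -15 - 5 c$ ($w{\left(c \right)} = - 5 \left(c + \left(-5 + 2 \cdot 4\right)\right) = - 5 \left(c + \left(-5 + 8\right)\right) = - 5 \left(c + 3\right) = - 5 \left(3 + c\right) = -15 - 5 c$)
$-46 + w{\left(-5 \right)} \left(-7\right) = -46 + \left(-15 - -25\right) \left(-7\right) = -46 + \left(-15 + 25\right) \left(-7\right) = -46 + 10 \left(-7\right) = -46 - 70 = -116$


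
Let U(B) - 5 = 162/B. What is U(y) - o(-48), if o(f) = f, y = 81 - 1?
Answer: 2201/40 ≈ 55.025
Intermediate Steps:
y = 80
U(B) = 5 + 162/B
U(y) - o(-48) = (5 + 162/80) - 1*(-48) = (5 + 162*(1/80)) + 48 = (5 + 81/40) + 48 = 281/40 + 48 = 2201/40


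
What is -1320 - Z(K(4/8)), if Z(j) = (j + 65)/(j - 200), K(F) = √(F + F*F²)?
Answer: -84457879/63999 + 106*√10/63999 ≈ -1319.7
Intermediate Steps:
K(F) = √(F + F³)
Z(j) = (65 + j)/(-200 + j)
-1320 - Z(K(4/8)) = -1320 - (65 + √(4/8 + (4/8)³))/(-200 + √(4/8 + (4/8)³)) = -1320 - (65 + √(4*(⅛) + (4*(⅛))³))/(-200 + √(4*(⅛) + (4*(⅛))³)) = -1320 - (65 + √(½ + (½)³))/(-200 + √(½ + (½)³)) = -1320 - (65 + √(½ + ⅛))/(-200 + √(½ + ⅛)) = -1320 - (65 + √(5/8))/(-200 + √(5/8)) = -1320 - (65 + √10/4)/(-200 + √10/4)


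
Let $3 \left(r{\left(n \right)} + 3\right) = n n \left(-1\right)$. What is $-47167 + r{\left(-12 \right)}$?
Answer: $-47218$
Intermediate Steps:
$r{\left(n \right)} = -3 - \frac{n^{2}}{3}$ ($r{\left(n \right)} = -3 + \frac{n n \left(-1\right)}{3} = -3 + \frac{n^{2} \left(-1\right)}{3} = -3 + \frac{\left(-1\right) n^{2}}{3} = -3 - \frac{n^{2}}{3}$)
$-47167 + r{\left(-12 \right)} = -47167 - \left(3 + \frac{\left(-12\right)^{2}}{3}\right) = -47167 - 51 = -47218$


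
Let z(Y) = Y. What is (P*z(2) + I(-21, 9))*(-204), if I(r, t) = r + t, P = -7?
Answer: 5304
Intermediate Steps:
(P*z(2) + I(-21, 9))*(-204) = (-7*2 + (-21 + 9))*(-204) = (-14 - 12)*(-204) = -26*(-204) = 5304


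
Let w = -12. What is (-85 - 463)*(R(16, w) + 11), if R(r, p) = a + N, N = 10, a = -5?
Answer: -8768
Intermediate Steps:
R(r, p) = 5 (R(r, p) = -5 + 10 = 5)
(-85 - 463)*(R(16, w) + 11) = (-85 - 463)*(5 + 11) = -548*16 = -8768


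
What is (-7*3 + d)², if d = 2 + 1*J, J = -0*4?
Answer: 361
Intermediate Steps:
J = 0 (J = -4*0 = 0)
d = 2 (d = 2 + 1*0 = 2 + 0 = 2)
(-7*3 + d)² = (-7*3 + 2)² = (-21 + 2)² = (-19)² = 361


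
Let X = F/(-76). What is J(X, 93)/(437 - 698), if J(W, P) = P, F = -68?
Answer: -31/87 ≈ -0.35632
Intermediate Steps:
X = 17/19 (X = -68/(-76) = -68*(-1/76) = 17/19 ≈ 0.89474)
J(X, 93)/(437 - 698) = 93/(437 - 698) = 93/(-261) = 93*(-1/261) = -31/87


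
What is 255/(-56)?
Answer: -255/56 ≈ -4.5536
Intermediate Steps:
255/(-56) = 255*(-1/56) = -255/56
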